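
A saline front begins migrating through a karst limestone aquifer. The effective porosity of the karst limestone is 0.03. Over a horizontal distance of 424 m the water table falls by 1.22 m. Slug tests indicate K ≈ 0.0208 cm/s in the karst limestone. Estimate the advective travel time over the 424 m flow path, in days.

246

Convert K: 0.0208 cm/s × 864 = 17.97 m/day.
Hydraulic gradient i = Δh / L = 1.22 / 424 = 0.002877.
Darcy flux q = K · i = 17.97 × 0.002877 = 0.05171 m/day.
Seepage velocity v = q / n_e = 0.05171 / 0.03 = 1.724 m/day.
Travel time t = L / v = 424 / 1.724 = 246.0 days.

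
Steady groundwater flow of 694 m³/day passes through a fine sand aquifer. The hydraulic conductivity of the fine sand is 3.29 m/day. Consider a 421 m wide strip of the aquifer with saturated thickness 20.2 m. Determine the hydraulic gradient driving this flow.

Cross-sectional area A = 421 × 20.2 = 8504 m².
From Q = K·A·i, i = Q / (K·A) = 694 / (3.290 × 8504) = 0.02480.

0.0248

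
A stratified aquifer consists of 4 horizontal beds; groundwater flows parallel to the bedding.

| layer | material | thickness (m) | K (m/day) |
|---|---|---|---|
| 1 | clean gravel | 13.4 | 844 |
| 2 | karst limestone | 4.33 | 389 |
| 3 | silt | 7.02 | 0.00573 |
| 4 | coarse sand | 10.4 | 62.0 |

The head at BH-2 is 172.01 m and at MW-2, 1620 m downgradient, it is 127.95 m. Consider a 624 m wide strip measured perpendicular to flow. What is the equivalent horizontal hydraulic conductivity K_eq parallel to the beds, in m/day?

388

Flow is parallel to layering, so each bed carries its own Darcy discharge and the transmissivities add.
Σ(K_i·b_i) = 844×13.4 + 389×4.33 + 0.00573×7.02 + 62.0×10.4 = 13639 m²/day.
Total thickness b = 35.15 m, so K_eq = Σ(K_i·b_i)/b = 388.0 m/day.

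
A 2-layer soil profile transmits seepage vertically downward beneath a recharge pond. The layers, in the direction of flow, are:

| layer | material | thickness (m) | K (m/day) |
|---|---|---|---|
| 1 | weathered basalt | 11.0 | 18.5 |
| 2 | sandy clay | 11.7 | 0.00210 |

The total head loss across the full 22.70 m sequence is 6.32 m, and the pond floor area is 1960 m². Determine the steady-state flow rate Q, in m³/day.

Flow is perpendicular to layering, so the layers act in series and the equivalent K is the thickness-weighted harmonic mean.
Total thickness L = 11.0 + 11.7 = 22.70 m.
Σ(b_i/K_i) = 11.0/18.5 + 11.7/0.00210 = 5572 d.
K_eq = L / Σ(b_i/K_i) = 22.70 / 5572 = 0.004074 m/day.
Q = K_eq · A · (Δh/L) = 0.004074 × 1960 × (6.32/22.70) = 2.223 m³/day.

2.22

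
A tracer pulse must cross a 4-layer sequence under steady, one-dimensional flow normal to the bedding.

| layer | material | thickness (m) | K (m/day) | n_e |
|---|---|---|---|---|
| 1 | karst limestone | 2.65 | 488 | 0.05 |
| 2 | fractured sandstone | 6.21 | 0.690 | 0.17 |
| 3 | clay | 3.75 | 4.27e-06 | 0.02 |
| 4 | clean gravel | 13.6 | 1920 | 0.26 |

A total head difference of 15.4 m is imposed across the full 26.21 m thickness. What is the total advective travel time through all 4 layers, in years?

749

With flow normal to the layers, continuity requires the same specific discharge q through every layer.
Σ(b_i/K_i) = 2.65/488 + 6.21/0.690 + 3.75/4.27e-06 + 13.6/1920 = 8.782e+05 d.
q = Δh / Σ(b_i/K_i) = 15.4 / 8.782e+05 = 1.754e-05 m/day.
In each layer the seepage velocity is v_i = q/n_i, so the layer transit time is t_i = b_i·n_i / q:
  layer 1 (karst limestone): t_1 = 2.65 × 0.05 / 1.754e-05 = 7556 d
  layer 2 (fractured sandstone): t_2 = 6.21 × 0.17 / 1.754e-05 = 60204 d
  layer 3 (clay): t_3 = 3.75 × 0.02 / 1.754e-05 = 4277 d
  layer 4 (clean gravel): t_4 = 13.6 × 0.26 / 1.754e-05 = 2.017e+05 d
Total t = Σ t_i = 2.737e+05 days = 749.3 years.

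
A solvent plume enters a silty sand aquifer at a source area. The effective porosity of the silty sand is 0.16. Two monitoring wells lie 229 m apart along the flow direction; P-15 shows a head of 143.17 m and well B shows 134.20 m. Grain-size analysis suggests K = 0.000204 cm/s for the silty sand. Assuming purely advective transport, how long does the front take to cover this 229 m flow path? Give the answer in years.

14.5

Convert K: 0.000204 cm/s × 864 = 0.1763 m/day.
Hydraulic gradient i = (143.17 − 134.20) / 229 = 8.97 / 229 = 0.03917.
Darcy flux q = K · i = 0.1763 × 0.03917 = 0.006904 m/day.
Seepage velocity v = q / n_e = 0.006904 / 0.16 = 0.04315 m/day.
Travel time t = L / v = 229 / 0.04315 = 5307 days = 14.53 years.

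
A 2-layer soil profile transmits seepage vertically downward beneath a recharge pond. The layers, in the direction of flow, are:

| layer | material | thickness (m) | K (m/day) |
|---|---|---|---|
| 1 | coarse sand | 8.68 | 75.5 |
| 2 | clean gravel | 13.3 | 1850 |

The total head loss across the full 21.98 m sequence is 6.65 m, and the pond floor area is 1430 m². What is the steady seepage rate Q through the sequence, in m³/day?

Flow is perpendicular to layering, so the layers act in series and the equivalent K is the thickness-weighted harmonic mean.
Total thickness L = 8.68 + 13.3 = 21.98 m.
Σ(b_i/K_i) = 8.68/75.5 + 13.3/1850 = 0.1222 d.
K_eq = L / Σ(b_i/K_i) = 21.98 / 0.1222 = 179.9 m/day.
Q = K_eq · A · (Δh/L) = 179.9 × 1430 × (6.65/21.98) = 77847 m³/day.

77800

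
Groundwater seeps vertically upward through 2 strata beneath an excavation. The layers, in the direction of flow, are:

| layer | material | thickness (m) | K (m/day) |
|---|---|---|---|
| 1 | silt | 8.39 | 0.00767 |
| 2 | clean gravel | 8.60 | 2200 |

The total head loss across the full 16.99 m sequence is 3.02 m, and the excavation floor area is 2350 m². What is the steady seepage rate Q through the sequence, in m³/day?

6.49

Flow is perpendicular to layering, so the layers act in series and the equivalent K is the thickness-weighted harmonic mean.
Total thickness L = 8.39 + 8.60 = 16.99 m.
Σ(b_i/K_i) = 8.39/0.00767 + 8.60/2200 = 1094 d.
K_eq = L / Σ(b_i/K_i) = 16.99 / 1094 = 0.01553 m/day.
Q = K_eq · A · (Δh/L) = 0.01553 × 2350 × (3.02/16.99) = 6.488 m³/day.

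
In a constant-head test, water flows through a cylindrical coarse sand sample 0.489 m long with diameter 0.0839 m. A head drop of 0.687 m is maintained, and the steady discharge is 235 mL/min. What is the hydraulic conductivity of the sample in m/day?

43.6

Cross-sectional area A = π·(d/2)² = π × (0.0839/2)² = 0.005529 m².
Convert discharge: 235 mL/min = 3.917e-06 m³/s.
Darcy's law rearranged: K = Q·L / (A·Δh) = 3.917e-06 × 0.489 / (0.005529 × 0.687) = 0.0005043 m/s = 43.57 m/day.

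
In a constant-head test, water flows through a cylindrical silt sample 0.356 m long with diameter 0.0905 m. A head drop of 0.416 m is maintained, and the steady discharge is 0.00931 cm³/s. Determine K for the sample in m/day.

Cross-sectional area A = π·(d/2)² = π × (0.0905/2)² = 0.006433 m².
Convert discharge: 0.00931 cm³/s = 9.310e-09 m³/s.
Darcy's law rearranged: K = Q·L / (A·Δh) = 9.310e-09 × 0.356 / (0.006433 × 0.416) = 1.239e-06 m/s = 0.1070 m/day.

0.107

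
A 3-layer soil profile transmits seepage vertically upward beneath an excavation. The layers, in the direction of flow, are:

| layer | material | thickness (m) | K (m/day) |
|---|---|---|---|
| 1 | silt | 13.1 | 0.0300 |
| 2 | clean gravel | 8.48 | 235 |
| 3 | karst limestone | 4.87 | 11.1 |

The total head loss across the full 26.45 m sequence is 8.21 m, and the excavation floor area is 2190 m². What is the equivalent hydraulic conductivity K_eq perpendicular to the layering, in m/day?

0.0605

Flow is perpendicular to layering, so the layers act in series and the equivalent K is the thickness-weighted harmonic mean.
Total thickness L = 13.1 + 8.48 + 4.87 = 26.45 m.
Σ(b_i/K_i) = 13.1/0.0300 + 8.48/235 + 4.87/11.1 = 437.1 d.
K_eq = L / Σ(b_i/K_i) = 26.45 / 437.1 = 0.06051 m/day.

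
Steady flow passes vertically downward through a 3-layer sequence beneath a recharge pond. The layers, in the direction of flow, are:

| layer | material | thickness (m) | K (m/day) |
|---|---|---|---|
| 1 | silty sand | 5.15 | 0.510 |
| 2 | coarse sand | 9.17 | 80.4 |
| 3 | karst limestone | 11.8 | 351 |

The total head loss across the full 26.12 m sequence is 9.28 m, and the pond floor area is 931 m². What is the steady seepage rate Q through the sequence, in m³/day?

843

Flow is perpendicular to layering, so the layers act in series and the equivalent K is the thickness-weighted harmonic mean.
Total thickness L = 5.15 + 9.17 + 11.8 = 26.12 m.
Σ(b_i/K_i) = 5.15/0.510 + 9.17/80.4 + 11.8/351 = 10.25 d.
K_eq = L / Σ(b_i/K_i) = 26.12 / 10.25 = 2.549 m/day.
Q = K_eq · A · (Δh/L) = 2.549 × 931 × (9.28/26.12) = 843.2 m³/day.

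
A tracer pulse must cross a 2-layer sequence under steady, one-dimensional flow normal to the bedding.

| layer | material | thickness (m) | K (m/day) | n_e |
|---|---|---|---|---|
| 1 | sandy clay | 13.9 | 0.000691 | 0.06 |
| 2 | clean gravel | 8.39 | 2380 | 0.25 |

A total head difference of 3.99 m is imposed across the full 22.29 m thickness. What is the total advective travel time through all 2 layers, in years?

With flow normal to the layers, continuity requires the same specific discharge q through every layer.
Σ(b_i/K_i) = 13.9/0.000691 + 8.39/2380 = 20116 d.
q = Δh / Σ(b_i/K_i) = 3.99 / 20116 = 0.0001984 m/day.
In each layer the seepage velocity is v_i = q/n_i, so the layer transit time is t_i = b_i·n_i / q:
  layer 1 (sandy clay): t_1 = 13.9 × 0.06 / 0.0001984 = 4205 d
  layer 2 (clean gravel): t_2 = 8.39 × 0.25 / 0.0001984 = 10575 d
Total t = Σ t_i = 14779 days = 40.46 years.

40.5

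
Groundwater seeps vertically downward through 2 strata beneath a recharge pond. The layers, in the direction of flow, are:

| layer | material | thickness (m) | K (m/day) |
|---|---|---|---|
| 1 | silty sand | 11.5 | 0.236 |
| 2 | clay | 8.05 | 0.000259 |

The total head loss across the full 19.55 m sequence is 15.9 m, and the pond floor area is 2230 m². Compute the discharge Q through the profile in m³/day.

Flow is perpendicular to layering, so the layers act in series and the equivalent K is the thickness-weighted harmonic mean.
Total thickness L = 11.5 + 8.05 = 19.55 m.
Σ(b_i/K_i) = 11.5/0.236 + 8.05/0.000259 = 31130 d.
K_eq = L / Σ(b_i/K_i) = 19.55 / 31130 = 0.0006280 m/day.
Q = K_eq · A · (Δh/L) = 0.0006280 × 2230 × (15.9/19.55) = 1.139 m³/day.

1.14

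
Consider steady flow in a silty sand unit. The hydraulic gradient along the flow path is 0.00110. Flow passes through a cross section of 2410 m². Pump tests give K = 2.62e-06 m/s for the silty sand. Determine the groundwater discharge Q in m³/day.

Convert K: 2.62e-06 m/s × 86400 = 0.2264 m/day.
Hydraulic gradient i = 0.00110.
Darcy's law: Q = K · A · i = 0.2264 × 2410 × 0.001100 = 0.6001 m³/day.

0.600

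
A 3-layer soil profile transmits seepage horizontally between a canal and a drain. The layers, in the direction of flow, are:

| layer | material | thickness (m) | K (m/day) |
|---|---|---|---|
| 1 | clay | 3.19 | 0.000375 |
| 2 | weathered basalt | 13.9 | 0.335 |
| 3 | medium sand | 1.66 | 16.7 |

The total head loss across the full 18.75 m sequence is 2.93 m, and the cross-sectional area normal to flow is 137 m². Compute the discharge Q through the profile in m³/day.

0.0470

Flow is perpendicular to layering, so the layers act in series and the equivalent K is the thickness-weighted harmonic mean.
Total thickness L = 3.19 + 13.9 + 1.66 = 18.75 m.
Σ(b_i/K_i) = 3.19/0.000375 + 13.9/0.335 + 1.66/16.7 = 8548 d.
K_eq = L / Σ(b_i/K_i) = 18.75 / 8548 = 0.002193 m/day.
Q = K_eq · A · (Δh/L) = 0.002193 × 137 × (2.93/18.75) = 0.04696 m³/day.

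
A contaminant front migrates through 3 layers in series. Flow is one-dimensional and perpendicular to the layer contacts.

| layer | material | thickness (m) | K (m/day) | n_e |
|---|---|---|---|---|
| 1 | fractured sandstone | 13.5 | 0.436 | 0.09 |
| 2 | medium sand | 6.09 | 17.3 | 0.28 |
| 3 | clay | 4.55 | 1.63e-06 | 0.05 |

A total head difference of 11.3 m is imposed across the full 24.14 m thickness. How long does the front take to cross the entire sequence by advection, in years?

2130

With flow normal to the layers, continuity requires the same specific discharge q through every layer.
Σ(b_i/K_i) = 13.5/0.436 + 6.09/17.3 + 4.55/1.63e-06 = 2.791e+06 d.
q = Δh / Σ(b_i/K_i) = 11.3 / 2.791e+06 = 4.048e-06 m/day.
In each layer the seepage velocity is v_i = q/n_i, so the layer transit time is t_i = b_i·n_i / q:
  layer 1 (fractured sandstone): t_1 = 13.5 × 0.09 / 4.048e-06 = 3.001e+05 d
  layer 2 (medium sand): t_2 = 6.09 × 0.28 / 4.048e-06 = 4.212e+05 d
  layer 3 (clay): t_3 = 4.55 × 0.05 / 4.048e-06 = 56199 d
Total t = Σ t_i = 7.776e+05 days = 2129 years.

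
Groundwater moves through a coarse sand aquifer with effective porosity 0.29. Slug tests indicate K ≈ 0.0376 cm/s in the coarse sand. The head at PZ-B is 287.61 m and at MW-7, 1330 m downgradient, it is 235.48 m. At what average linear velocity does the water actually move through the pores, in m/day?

4.39

Convert K: 0.0376 cm/s × 864 = 32.49 m/day.
Hydraulic gradient i = (287.61 − 235.48) / 1330 = 52.13 / 1330 = 0.03920.
Darcy flux q = K · i = 32.49 × 0.03920 = 1.273 m/day.
Seepage velocity v = q / n_e = 1.273 / 0.29 = 4.391 m/day.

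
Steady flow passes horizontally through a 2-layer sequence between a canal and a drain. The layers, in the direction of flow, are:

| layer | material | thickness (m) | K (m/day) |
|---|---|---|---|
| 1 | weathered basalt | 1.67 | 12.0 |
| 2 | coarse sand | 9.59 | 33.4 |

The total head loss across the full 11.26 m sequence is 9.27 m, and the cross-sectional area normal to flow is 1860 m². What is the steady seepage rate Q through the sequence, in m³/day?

40400

Flow is perpendicular to layering, so the layers act in series and the equivalent K is the thickness-weighted harmonic mean.
Total thickness L = 1.67 + 9.59 = 11.26 m.
Σ(b_i/K_i) = 1.67/12.0 + 9.59/33.4 = 0.4263 d.
K_eq = L / Σ(b_i/K_i) = 11.26 / 0.4263 = 26.41 m/day.
Q = K_eq · A · (Δh/L) = 26.41 × 1860 × (9.27/11.26) = 40447 m³/day.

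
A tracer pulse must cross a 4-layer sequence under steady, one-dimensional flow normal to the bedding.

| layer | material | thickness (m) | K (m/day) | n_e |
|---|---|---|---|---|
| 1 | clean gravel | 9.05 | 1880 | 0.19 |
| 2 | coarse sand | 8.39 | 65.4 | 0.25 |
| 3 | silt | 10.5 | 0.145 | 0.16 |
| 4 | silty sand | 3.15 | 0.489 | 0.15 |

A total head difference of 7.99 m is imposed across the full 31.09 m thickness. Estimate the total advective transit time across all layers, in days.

59.0

With flow normal to the layers, continuity requires the same specific discharge q through every layer.
Σ(b_i/K_i) = 9.05/1880 + 8.39/65.4 + 10.5/0.145 + 3.15/0.489 = 78.99 d.
q = Δh / Σ(b_i/K_i) = 7.99 / 78.99 = 0.1012 m/day.
In each layer the seepage velocity is v_i = q/n_i, so the layer transit time is t_i = b_i·n_i / q:
  layer 1 (clean gravel): t_1 = 9.05 × 0.19 / 0.1012 = 17.00 d
  layer 2 (coarse sand): t_2 = 8.39 × 0.25 / 0.1012 = 20.74 d
  layer 3 (silt): t_3 = 10.5 × 0.16 / 0.1012 = 16.61 d
  layer 4 (silty sand): t_4 = 3.15 × 0.15 / 0.1012 = 4.671 d
Total t = Σ t_i = 59.01 days.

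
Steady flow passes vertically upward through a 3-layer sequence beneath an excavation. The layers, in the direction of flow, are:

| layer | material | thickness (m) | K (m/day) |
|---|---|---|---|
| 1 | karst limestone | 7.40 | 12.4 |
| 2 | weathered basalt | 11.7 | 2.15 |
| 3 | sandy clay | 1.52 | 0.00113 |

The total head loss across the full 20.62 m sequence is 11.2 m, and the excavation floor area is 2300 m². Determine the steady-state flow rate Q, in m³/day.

Flow is perpendicular to layering, so the layers act in series and the equivalent K is the thickness-weighted harmonic mean.
Total thickness L = 7.40 + 11.7 + 1.52 = 20.62 m.
Σ(b_i/K_i) = 7.40/12.4 + 11.7/2.15 + 1.52/0.00113 = 1351 d.
K_eq = L / Σ(b_i/K_i) = 20.62 / 1351 = 0.01526 m/day.
Q = K_eq · A · (Δh/L) = 0.01526 × 2300 × (11.2/20.62) = 19.06 m³/day.

19.1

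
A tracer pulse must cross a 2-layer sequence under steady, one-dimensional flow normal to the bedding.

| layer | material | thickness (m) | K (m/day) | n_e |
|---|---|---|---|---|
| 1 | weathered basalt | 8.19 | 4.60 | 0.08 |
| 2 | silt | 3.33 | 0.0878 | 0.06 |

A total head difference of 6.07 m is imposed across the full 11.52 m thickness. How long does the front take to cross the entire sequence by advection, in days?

5.59

With flow normal to the layers, continuity requires the same specific discharge q through every layer.
Σ(b_i/K_i) = 8.19/4.60 + 3.33/0.0878 = 39.71 d.
q = Δh / Σ(b_i/K_i) = 6.07 / 39.71 = 0.1529 m/day.
In each layer the seepage velocity is v_i = q/n_i, so the layer transit time is t_i = b_i·n_i / q:
  layer 1 (weathered basalt): t_1 = 8.19 × 0.08 / 0.1529 = 4.286 d
  layer 2 (silt): t_2 = 3.33 × 0.06 / 0.1529 = 1.307 d
Total t = Σ t_i = 5.593 days.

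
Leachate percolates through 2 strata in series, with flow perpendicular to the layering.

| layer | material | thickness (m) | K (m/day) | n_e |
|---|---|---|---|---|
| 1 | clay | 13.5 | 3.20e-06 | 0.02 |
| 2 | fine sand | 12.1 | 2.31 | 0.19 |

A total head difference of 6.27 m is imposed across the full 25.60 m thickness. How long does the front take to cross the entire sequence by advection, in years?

4730

With flow normal to the layers, continuity requires the same specific discharge q through every layer.
Σ(b_i/K_i) = 13.5/3.20e-06 + 12.1/2.31 = 4.219e+06 d.
q = Δh / Σ(b_i/K_i) = 6.27 / 4.219e+06 = 1.486e-06 m/day.
In each layer the seepage velocity is v_i = q/n_i, so the layer transit time is t_i = b_i·n_i / q:
  layer 1 (clay): t_1 = 13.5 × 0.02 / 1.486e-06 = 1.817e+05 d
  layer 2 (fine sand): t_2 = 12.1 × 0.19 / 1.486e-06 = 1.547e+06 d
Total t = Σ t_i = 1.729e+06 days = 4733 years.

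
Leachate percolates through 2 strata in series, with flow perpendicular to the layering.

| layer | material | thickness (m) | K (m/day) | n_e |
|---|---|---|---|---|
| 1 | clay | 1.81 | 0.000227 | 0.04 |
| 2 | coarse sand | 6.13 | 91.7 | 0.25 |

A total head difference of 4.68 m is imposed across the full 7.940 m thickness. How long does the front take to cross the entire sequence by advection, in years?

7.49

With flow normal to the layers, continuity requires the same specific discharge q through every layer.
Σ(b_i/K_i) = 1.81/0.000227 + 6.13/91.7 = 7974 d.
q = Δh / Σ(b_i/K_i) = 4.68 / 7974 = 0.0005869 m/day.
In each layer the seepage velocity is v_i = q/n_i, so the layer transit time is t_i = b_i·n_i / q:
  layer 1 (clay): t_1 = 1.81 × 0.04 / 0.0005869 = 123.4 d
  layer 2 (coarse sand): t_2 = 6.13 × 0.25 / 0.0005869 = 2611 d
Total t = Σ t_i = 2734 days = 7.486 years.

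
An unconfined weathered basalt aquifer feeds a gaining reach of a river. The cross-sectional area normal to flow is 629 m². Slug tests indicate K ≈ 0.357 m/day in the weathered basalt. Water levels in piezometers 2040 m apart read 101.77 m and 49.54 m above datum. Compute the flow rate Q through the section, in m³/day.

Hydraulic gradient i = (101.77 − 49.54) / 2040 = 52.23 / 2040 = 0.02560.
Darcy's law: Q = K · A · i = 0.3570 × 629.0 × 0.02560 = 5.749 m³/day.

5.75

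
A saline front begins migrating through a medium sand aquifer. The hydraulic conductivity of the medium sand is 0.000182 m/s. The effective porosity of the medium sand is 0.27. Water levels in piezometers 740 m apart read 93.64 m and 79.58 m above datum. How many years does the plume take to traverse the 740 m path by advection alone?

1.83

Convert K: 0.000182 m/s × 86400 = 15.72 m/day.
Hydraulic gradient i = (93.64 − 79.58) / 740 = 14.06 / 740 = 0.01900.
Darcy flux q = K · i = 15.72 × 0.01900 = 0.2988 m/day.
Seepage velocity v = q / n_e = 0.2988 / 0.27 = 1.107 m/day.
Travel time t = L / v = 740 / 1.107 = 668.7 days = 1.831 years.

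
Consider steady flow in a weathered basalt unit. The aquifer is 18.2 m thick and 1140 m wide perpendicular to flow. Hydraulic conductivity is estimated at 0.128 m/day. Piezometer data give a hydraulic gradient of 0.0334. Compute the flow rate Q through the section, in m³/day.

88.7

Cross-sectional area A = 1140 × 18.2 = 20748 m².
Hydraulic gradient i = 0.0334.
Darcy's law: Q = K · A · i = 0.1280 × 20748 × 0.03340 = 88.70 m³/day.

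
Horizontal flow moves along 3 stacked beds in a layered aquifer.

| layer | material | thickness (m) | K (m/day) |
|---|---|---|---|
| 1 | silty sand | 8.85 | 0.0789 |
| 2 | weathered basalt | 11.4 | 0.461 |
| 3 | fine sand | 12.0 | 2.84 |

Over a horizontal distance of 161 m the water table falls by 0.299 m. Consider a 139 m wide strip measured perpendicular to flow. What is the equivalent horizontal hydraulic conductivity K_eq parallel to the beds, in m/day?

Flow is parallel to layering, so each bed carries its own Darcy discharge and the transmissivities add.
Σ(K_i·b_i) = 0.0789×8.85 + 0.461×11.4 + 2.84×12.0 = 40.03 m²/day.
Total thickness b = 32.25 m, so K_eq = Σ(K_i·b_i)/b = 1.241 m/day.

1.24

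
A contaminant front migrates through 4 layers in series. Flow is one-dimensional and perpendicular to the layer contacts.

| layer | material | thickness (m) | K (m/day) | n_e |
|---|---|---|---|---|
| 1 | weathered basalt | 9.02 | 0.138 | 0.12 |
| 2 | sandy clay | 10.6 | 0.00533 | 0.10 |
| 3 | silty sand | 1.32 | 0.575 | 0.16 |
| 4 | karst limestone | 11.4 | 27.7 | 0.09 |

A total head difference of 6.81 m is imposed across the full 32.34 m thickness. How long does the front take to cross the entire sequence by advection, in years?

2.79

With flow normal to the layers, continuity requires the same specific discharge q through every layer.
Σ(b_i/K_i) = 9.02/0.138 + 10.6/0.00533 + 1.32/0.575 + 11.4/27.7 = 2057 d.
q = Δh / Σ(b_i/K_i) = 6.81 / 2057 = 0.003311 m/day.
In each layer the seepage velocity is v_i = q/n_i, so the layer transit time is t_i = b_i·n_i / q:
  layer 1 (weathered basalt): t_1 = 9.02 × 0.12 / 0.003311 = 326.9 d
  layer 2 (sandy clay): t_2 = 10.6 × 0.10 / 0.003311 = 320.1 d
  layer 3 (silty sand): t_3 = 1.32 × 0.16 / 0.003311 = 63.79 d
  layer 4 (karst limestone): t_4 = 11.4 × 0.09 / 0.003311 = 309.9 d
Total t = Σ t_i = 1021 days = 2.795 years.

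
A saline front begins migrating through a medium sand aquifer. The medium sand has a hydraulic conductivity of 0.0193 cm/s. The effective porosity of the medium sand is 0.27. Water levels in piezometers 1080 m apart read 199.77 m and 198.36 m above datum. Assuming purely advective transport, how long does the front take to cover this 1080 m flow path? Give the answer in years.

36.7

Convert K: 0.0193 cm/s × 864 = 16.68 m/day.
Hydraulic gradient i = (199.77 − 198.36) / 1080 = 1.41 / 1080 = 0.001306.
Darcy flux q = K · i = 16.68 × 0.001306 = 0.02177 m/day.
Seepage velocity v = q / n_e = 0.02177 / 0.27 = 0.08063 m/day.
Travel time t = L / v = 1080 / 0.08063 = 13394 days = 36.67 years.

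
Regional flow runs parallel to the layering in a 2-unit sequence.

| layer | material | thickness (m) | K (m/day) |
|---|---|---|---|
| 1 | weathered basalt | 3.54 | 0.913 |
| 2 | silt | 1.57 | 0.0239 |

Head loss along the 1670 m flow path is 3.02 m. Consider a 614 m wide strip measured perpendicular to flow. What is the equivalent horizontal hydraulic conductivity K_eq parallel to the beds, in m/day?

Flow is parallel to layering, so each bed carries its own Darcy discharge and the transmissivities add.
Σ(K_i·b_i) = 0.913×3.54 + 0.0239×1.57 = 3.270 m²/day.
Total thickness b = 5.110 m, so K_eq = Σ(K_i·b_i)/b = 0.6398 m/day.

0.640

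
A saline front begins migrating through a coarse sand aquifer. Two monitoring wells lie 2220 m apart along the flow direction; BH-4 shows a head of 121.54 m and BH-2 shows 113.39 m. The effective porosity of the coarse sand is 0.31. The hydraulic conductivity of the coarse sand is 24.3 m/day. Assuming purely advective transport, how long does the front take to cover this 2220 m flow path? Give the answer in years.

21.1

Hydraulic gradient i = (121.54 − 113.39) / 2220 = 8.15 / 2220 = 0.003671.
Darcy flux q = K · i = 24.30 × 0.003671 = 0.08921 m/day.
Seepage velocity v = q / n_e = 0.08921 / 0.31 = 0.2878 m/day.
Travel time t = L / v = 2220 / 0.2878 = 7714 days = 21.12 years.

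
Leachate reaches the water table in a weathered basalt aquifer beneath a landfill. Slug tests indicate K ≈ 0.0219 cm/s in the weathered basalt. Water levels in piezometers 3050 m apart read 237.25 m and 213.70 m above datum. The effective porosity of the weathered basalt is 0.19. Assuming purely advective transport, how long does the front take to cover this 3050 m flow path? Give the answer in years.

Convert K: 0.0219 cm/s × 864 = 18.92 m/day.
Hydraulic gradient i = (237.25 − 213.70) / 3050 = 23.55 / 3050 = 0.007721.
Darcy flux q = K · i = 18.92 × 0.007721 = 0.1461 m/day.
Seepage velocity v = q / n_e = 0.1461 / 0.19 = 0.7689 m/day.
Travel time t = L / v = 3050 / 0.7689 = 3966 days = 10.86 years.

10.9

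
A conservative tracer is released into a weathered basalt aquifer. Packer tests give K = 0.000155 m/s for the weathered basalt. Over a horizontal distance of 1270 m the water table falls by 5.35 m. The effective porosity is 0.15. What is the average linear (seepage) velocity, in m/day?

Convert K: 0.000155 m/s × 86400 = 13.39 m/day.
Hydraulic gradient i = Δh / L = 5.35 / 1270 = 0.004213.
Darcy flux q = K · i = 13.39 × 0.004213 = 0.05642 m/day.
Seepage velocity v = q / n_e = 0.05642 / 0.15 = 0.3761 m/day.

0.376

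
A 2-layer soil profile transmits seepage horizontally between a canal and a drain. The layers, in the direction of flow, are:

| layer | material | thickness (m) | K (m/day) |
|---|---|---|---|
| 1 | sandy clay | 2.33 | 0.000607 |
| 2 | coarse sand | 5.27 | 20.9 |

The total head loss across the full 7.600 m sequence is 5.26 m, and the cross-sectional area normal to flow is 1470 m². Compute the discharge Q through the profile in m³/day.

2.01

Flow is perpendicular to layering, so the layers act in series and the equivalent K is the thickness-weighted harmonic mean.
Total thickness L = 2.33 + 5.27 = 7.600 m.
Σ(b_i/K_i) = 2.33/0.000607 + 5.27/20.9 = 3839 d.
K_eq = L / Σ(b_i/K_i) = 7.600 / 3839 = 0.001980 m/day.
Q = K_eq · A · (Δh/L) = 0.001980 × 1470 × (5.26/7.600) = 2.014 m³/day.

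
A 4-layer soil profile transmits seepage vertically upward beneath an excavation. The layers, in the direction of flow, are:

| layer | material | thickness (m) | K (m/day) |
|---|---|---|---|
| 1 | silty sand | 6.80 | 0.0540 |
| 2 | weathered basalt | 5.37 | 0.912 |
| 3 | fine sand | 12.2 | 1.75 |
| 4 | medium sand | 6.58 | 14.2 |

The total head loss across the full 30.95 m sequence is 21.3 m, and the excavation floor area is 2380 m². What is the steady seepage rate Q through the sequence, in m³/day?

364

Flow is perpendicular to layering, so the layers act in series and the equivalent K is the thickness-weighted harmonic mean.
Total thickness L = 6.80 + 5.37 + 12.2 + 6.58 = 30.95 m.
Σ(b_i/K_i) = 6.80/0.0540 + 5.37/0.912 + 12.2/1.75 + 6.58/14.2 = 139.2 d.
K_eq = L / Σ(b_i/K_i) = 30.95 / 139.2 = 0.2223 m/day.
Q = K_eq · A · (Δh/L) = 0.2223 × 2380 × (21.3/30.95) = 364.1 m³/day.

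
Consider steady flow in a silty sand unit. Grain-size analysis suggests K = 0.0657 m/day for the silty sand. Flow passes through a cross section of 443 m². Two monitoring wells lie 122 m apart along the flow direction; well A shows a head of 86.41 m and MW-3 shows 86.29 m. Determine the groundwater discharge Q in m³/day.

0.0286

Hydraulic gradient i = (86.41 − 86.29) / 122 = 0.12 / 122 = 0.0009836.
Darcy's law: Q = K · A · i = 0.06570 × 443.0 × 0.0009836 = 0.02863 m³/day.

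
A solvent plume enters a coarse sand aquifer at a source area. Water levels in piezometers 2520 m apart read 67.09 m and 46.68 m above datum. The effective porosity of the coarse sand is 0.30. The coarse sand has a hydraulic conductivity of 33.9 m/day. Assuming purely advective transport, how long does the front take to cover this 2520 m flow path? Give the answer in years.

7.54

Hydraulic gradient i = (67.09 − 46.68) / 2520 = 20.41 / 2520 = 0.008099.
Darcy flux q = K · i = 33.90 × 0.008099 = 0.2746 m/day.
Seepage velocity v = q / n_e = 0.2746 / 0.30 = 0.9152 m/day.
Travel time t = L / v = 2520 / 0.9152 = 2753 days = 7.539 years.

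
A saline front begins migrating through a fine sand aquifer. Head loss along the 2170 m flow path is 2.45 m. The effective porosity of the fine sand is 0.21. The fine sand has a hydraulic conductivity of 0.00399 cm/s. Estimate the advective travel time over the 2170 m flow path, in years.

321

Convert K: 0.00399 cm/s × 864 = 3.447 m/day.
Hydraulic gradient i = Δh / L = 2.45 / 2170 = 0.001129.
Darcy flux q = K · i = 3.447 × 0.001129 = 0.003892 m/day.
Seepage velocity v = q / n_e = 0.003892 / 0.21 = 0.01853 m/day.
Travel time t = L / v = 2170 / 0.01853 = 1.171e+05 days = 320.6 years.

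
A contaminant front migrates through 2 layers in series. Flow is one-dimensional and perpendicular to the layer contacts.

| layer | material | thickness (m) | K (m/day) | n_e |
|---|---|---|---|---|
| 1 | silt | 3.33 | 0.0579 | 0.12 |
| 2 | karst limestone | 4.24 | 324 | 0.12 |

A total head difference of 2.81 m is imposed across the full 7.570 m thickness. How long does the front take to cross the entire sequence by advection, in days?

With flow normal to the layers, continuity requires the same specific discharge q through every layer.
Σ(b_i/K_i) = 3.33/0.0579 + 4.24/324 = 57.53 d.
q = Δh / Σ(b_i/K_i) = 2.81 / 57.53 = 0.04885 m/day.
In each layer the seepage velocity is v_i = q/n_i, so the layer transit time is t_i = b_i·n_i / q:
  layer 1 (silt): t_1 = 3.33 × 0.12 / 0.04885 = 8.181 d
  layer 2 (karst limestone): t_2 = 4.24 × 0.12 / 0.04885 = 10.42 d
Total t = Σ t_i = 18.60 days.

18.6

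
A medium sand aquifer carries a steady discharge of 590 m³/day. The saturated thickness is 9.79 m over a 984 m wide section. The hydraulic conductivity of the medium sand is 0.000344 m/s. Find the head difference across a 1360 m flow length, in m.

2.80

Convert K: 0.000344 m/s × 86400 = 29.72 m/day.
Cross-sectional area A = 984 × 9.79 = 9633 m².
From Q = K·A·i, i = Q / (K·A) = 590 / (29.72 × 9633) = 0.002061.
Head loss Δh = i · L = 0.002061 × 1360 = 2.802 m.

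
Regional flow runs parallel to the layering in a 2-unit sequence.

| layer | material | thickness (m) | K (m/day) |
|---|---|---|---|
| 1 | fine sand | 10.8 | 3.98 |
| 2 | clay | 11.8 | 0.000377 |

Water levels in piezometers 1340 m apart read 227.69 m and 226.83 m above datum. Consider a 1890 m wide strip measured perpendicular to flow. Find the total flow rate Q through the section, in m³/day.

52.1

Flow is parallel to layering, so each bed carries its own Darcy discharge and the transmissivities add.
Σ(K_i·b_i) = 3.98×10.8 + 0.000377×11.8 = 42.99 m²/day.
Hydraulic gradient i = (227.69 − 226.83) / 1340 = 0.86 / 1340 = 0.0006418.
Q = Σ(K_i·b_i) · W · i = 42.99 × 1890 × 0.0006418 = 52.14 m³/day.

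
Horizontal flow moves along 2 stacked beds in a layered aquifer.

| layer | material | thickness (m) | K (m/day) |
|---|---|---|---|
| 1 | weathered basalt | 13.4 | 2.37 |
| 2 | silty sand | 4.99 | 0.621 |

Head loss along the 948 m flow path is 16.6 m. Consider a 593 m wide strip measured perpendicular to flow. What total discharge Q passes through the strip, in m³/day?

362

Flow is parallel to layering, so each bed carries its own Darcy discharge and the transmissivities add.
Σ(K_i·b_i) = 2.37×13.4 + 0.621×4.99 = 34.86 m²/day.
Hydraulic gradient i = Δh / L = 16.6 / 948 = 0.01751.
Q = Σ(K_i·b_i) · W · i = 34.86 × 593 × 0.01751 = 361.9 m³/day.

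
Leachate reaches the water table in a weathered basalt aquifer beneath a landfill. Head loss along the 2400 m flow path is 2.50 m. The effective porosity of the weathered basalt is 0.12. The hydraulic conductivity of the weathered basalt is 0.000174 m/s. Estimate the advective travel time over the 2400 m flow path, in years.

Convert K: 0.000174 m/s × 86400 = 15.03 m/day.
Hydraulic gradient i = Δh / L = 2.50 / 2400 = 0.001042.
Darcy flux q = K · i = 15.03 × 0.001042 = 0.01566 m/day.
Seepage velocity v = q / n_e = 0.01566 / 0.12 = 0.1305 m/day.
Travel time t = L / v = 2400 / 0.1305 = 18391 days = 50.35 years.

50.4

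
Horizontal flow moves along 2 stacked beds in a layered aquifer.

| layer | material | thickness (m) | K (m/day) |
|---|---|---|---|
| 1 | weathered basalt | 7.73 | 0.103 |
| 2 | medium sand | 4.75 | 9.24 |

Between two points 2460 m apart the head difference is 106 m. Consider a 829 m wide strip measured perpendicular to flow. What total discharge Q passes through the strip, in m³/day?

Flow is parallel to layering, so each bed carries its own Darcy discharge and the transmissivities add.
Σ(K_i·b_i) = 0.103×7.73 + 9.24×4.75 = 44.69 m²/day.
Hydraulic gradient i = Δh / L = 106 / 2460 = 0.04309.
Q = Σ(K_i·b_i) · W · i = 44.69 × 829 × 0.04309 = 1596 m³/day.

1600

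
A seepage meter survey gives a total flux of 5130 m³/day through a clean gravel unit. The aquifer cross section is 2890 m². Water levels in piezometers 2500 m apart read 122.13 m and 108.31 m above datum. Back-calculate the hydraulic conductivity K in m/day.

321

Hydraulic gradient i = (122.13 − 108.31) / 2500 = 13.82 / 2500 = 0.005528.
From Q = K·A·i, K = Q / (A·i) = 5130 / (2890 × 0.005528) = 321.1 m/day.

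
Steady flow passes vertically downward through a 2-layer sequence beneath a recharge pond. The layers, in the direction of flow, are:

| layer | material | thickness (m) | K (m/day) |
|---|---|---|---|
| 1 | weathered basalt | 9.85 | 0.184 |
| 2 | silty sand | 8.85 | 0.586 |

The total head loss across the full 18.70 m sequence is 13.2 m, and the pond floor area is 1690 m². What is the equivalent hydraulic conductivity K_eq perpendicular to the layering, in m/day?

0.272

Flow is perpendicular to layering, so the layers act in series and the equivalent K is the thickness-weighted harmonic mean.
Total thickness L = 9.85 + 8.85 = 18.70 m.
Σ(b_i/K_i) = 9.85/0.184 + 8.85/0.586 = 68.63 d.
K_eq = L / Σ(b_i/K_i) = 18.70 / 68.63 = 0.2725 m/day.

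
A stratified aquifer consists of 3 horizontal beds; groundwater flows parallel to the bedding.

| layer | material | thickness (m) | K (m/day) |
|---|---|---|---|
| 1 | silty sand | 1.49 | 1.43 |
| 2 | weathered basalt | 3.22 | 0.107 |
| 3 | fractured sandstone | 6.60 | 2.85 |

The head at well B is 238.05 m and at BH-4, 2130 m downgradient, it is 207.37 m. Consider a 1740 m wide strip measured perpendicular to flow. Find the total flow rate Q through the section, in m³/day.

Flow is parallel to layering, so each bed carries its own Darcy discharge and the transmissivities add.
Σ(K_i·b_i) = 1.43×1.49 + 0.107×3.22 + 2.85×6.60 = 21.29 m²/day.
Hydraulic gradient i = (238.05 − 207.37) / 2130 = 30.68 / 2130 = 0.01440.
Q = Σ(K_i·b_i) · W · i = 21.29 × 1740 × 0.01440 = 533.5 m³/day.

533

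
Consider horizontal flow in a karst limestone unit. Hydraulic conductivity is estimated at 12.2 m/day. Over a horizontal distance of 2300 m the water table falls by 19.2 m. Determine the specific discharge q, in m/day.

Hydraulic gradient i = Δh / L = 19.2 / 2300 = 0.008348.
Specific discharge q = K · i = 12.20 × 0.008348 = 0.1018 m/day.

0.102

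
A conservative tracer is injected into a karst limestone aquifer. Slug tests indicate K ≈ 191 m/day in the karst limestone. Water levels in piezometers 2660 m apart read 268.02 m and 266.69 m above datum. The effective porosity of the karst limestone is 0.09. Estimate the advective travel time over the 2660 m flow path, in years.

6.86

Hydraulic gradient i = (268.02 − 266.69) / 2660 = 1.33 / 2660 = 0.0005000.
Darcy flux q = K · i = 191.0 × 0.0005000 = 0.09550 m/day.
Seepage velocity v = q / n_e = 0.09550 / 0.09 = 1.061 m/day.
Travel time t = L / v = 2660 / 1.061 = 2507 days = 6.863 years.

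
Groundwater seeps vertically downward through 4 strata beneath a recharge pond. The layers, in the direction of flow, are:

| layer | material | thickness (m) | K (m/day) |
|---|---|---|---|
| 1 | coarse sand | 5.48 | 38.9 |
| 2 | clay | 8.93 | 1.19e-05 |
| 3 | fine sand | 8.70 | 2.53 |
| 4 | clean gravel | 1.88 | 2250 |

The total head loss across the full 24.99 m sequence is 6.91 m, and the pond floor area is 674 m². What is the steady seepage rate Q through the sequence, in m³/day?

Flow is perpendicular to layering, so the layers act in series and the equivalent K is the thickness-weighted harmonic mean.
Total thickness L = 5.48 + 8.93 + 8.70 + 1.88 = 24.99 m.
Σ(b_i/K_i) = 5.48/38.9 + 8.93/1.19e-05 + 8.70/2.53 + 1.88/2250 = 7.504e+05 d.
K_eq = L / Σ(b_i/K_i) = 24.99 / 7.504e+05 = 3.330e-05 m/day.
Q = K_eq · A · (Δh/L) = 3.330e-05 × 674 × (6.91/24.99) = 0.006206 m³/day.

0.00621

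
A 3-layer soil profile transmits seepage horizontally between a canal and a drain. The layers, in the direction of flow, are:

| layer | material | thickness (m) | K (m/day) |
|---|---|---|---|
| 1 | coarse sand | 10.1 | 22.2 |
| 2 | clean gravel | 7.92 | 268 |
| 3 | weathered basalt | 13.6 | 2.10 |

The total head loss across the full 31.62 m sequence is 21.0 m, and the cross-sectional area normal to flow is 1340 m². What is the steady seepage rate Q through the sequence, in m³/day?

4040

Flow is perpendicular to layering, so the layers act in series and the equivalent K is the thickness-weighted harmonic mean.
Total thickness L = 10.1 + 7.92 + 13.6 = 31.62 m.
Σ(b_i/K_i) = 10.1/22.2 + 7.92/268 + 13.6/2.10 = 6.961 d.
K_eq = L / Σ(b_i/K_i) = 31.62 / 6.961 = 4.543 m/day.
Q = K_eq · A · (Δh/L) = 4.543 × 1340 × (21.0/31.62) = 4043 m³/day.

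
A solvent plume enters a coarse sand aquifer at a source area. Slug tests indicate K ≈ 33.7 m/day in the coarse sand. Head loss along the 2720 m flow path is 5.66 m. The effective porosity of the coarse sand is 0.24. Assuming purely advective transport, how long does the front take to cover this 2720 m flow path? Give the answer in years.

Hydraulic gradient i = Δh / L = 5.66 / 2720 = 0.002081.
Darcy flux q = K · i = 33.70 × 0.002081 = 0.07013 m/day.
Seepage velocity v = q / n_e = 0.07013 / 0.24 = 0.2922 m/day.
Travel time t = L / v = 2720 / 0.2922 = 9309 days = 25.49 years.

25.5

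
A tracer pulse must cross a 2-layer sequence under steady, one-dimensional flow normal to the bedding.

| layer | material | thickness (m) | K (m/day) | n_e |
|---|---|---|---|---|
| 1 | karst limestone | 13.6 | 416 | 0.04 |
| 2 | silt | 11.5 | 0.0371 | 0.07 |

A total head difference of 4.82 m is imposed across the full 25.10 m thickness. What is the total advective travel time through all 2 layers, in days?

86.8

With flow normal to the layers, continuity requires the same specific discharge q through every layer.
Σ(b_i/K_i) = 13.6/416 + 11.5/0.0371 = 310.0 d.
q = Δh / Σ(b_i/K_i) = 4.82 / 310.0 = 0.01555 m/day.
In each layer the seepage velocity is v_i = q/n_i, so the layer transit time is t_i = b_i·n_i / q:
  layer 1 (karst limestone): t_1 = 13.6 × 0.04 / 0.01555 = 34.99 d
  layer 2 (silt): t_2 = 11.5 × 0.07 / 0.01555 = 51.77 d
Total t = Σ t_i = 86.76 days.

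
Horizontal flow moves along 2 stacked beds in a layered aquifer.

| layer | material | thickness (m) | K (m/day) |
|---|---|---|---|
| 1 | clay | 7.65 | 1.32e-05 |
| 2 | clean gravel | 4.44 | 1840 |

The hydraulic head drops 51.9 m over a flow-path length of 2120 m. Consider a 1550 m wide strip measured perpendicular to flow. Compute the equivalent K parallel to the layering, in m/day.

676

Flow is parallel to layering, so each bed carries its own Darcy discharge and the transmissivities add.
Σ(K_i·b_i) = 1.32e-05×7.65 + 1840×4.44 = 8170 m²/day.
Total thickness b = 12.09 m, so K_eq = Σ(K_i·b_i)/b = 675.7 m/day.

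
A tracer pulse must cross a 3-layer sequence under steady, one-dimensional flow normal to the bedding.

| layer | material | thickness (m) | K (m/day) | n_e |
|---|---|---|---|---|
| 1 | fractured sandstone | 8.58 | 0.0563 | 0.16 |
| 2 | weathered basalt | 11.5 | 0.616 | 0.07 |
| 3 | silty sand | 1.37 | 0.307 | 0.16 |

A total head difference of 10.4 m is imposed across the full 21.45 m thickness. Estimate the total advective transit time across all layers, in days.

With flow normal to the layers, continuity requires the same specific discharge q through every layer.
Σ(b_i/K_i) = 8.58/0.0563 + 11.5/0.616 + 1.37/0.307 = 175.5 d.
q = Δh / Σ(b_i/K_i) = 10.4 / 175.5 = 0.05925 m/day.
In each layer the seepage velocity is v_i = q/n_i, so the layer transit time is t_i = b_i·n_i / q:
  layer 1 (fractured sandstone): t_1 = 8.58 × 0.16 / 0.05925 = 23.17 d
  layer 2 (weathered basalt): t_2 = 11.5 × 0.07 / 0.05925 = 13.59 d
  layer 3 (silty sand): t_3 = 1.37 × 0.16 / 0.05925 = 3.700 d
Total t = Σ t_i = 40.46 days.

40.5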